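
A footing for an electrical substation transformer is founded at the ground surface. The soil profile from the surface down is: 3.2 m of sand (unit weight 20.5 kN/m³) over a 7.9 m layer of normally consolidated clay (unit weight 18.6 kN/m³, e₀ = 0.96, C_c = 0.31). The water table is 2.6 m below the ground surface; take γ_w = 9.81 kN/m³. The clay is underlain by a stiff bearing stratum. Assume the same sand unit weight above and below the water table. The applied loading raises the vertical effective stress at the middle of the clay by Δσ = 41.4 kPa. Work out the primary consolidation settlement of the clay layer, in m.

Mid-depth of clay below the ground surface: z = 3.2 + 7.9/2 = 7.15 m.
Total vertical stress at mid-clay: σ_v = 20.5×3.2 + 18.6×3.95 = 139.07 kPa.
Pore pressure: u = 9.81×(7.15 − 2.6) = 44.636 kPa.
Initial effective stress: σ'_0 = σ_v − u = 139.07 − 44.636 = 94.434 kPa.
Final effective stress: σ'_f = σ'_0 + Δσ = 94.434 + 41.4 = 135.83 kPa.
Normally consolidated clay, so the full stress increment lies on the virgin compression line:
S_c = C_c·H/(1+e₀)·log₁₀(σ'_f/σ'_0) = 0.31×7.9/(1+0.96)×log₁₀(135.83/94.434)
    = 1.2495 × 0.15787 = 0.1973 m

S_c ≈ 0.197 m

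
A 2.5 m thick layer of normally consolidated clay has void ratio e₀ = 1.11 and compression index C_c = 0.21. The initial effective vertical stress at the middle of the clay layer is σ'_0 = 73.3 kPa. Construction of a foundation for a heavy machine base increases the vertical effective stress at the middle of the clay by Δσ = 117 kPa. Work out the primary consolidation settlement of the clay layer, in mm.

S_c ≈ 103 mm

Final effective stress: σ'_f = σ'_0 + Δσ = 73.3 + 117 = 190.3 kPa.
Normally consolidated clay, so the full stress increment lies on the virgin compression line:
S_c = C_c·H/(1+e₀)·log₁₀(σ'_f/σ'_0) = 0.21×2.5/(1+1.11)×log₁₀(190.3/73.3)
    = 0.24882 × 0.41433 = 0.1031 m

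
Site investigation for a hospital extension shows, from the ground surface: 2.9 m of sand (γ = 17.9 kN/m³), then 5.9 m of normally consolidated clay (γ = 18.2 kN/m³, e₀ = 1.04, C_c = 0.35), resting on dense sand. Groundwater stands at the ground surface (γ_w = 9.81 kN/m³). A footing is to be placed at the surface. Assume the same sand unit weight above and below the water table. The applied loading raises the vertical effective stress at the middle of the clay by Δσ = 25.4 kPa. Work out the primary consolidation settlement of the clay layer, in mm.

S_c ≈ 186 mm

Mid-depth of clay below the ground surface: z = 2.9 + 5.9/2 = 5.85 m.
Total vertical stress at mid-clay: σ_v = 17.9×2.9 + 18.2×2.95 = 105.6 kPa.
Pore pressure: u = 9.81×(5.85 − 0) = 57.389 kPa.
Initial effective stress: σ'_0 = σ_v − u = 105.6 − 57.389 = 48.211 kPa.
Final effective stress: σ'_f = σ'_0 + Δσ = 48.211 + 25.4 = 73.611 kPa.
Normally consolidated clay, so the full stress increment lies on the virgin compression line:
S_c = C_c·H/(1+e₀)·log₁₀(σ'_f/σ'_0) = 0.35×5.9/(1+1.04)×log₁₀(73.611/48.211)
    = 1.0123 × 0.1838 = 0.1861 m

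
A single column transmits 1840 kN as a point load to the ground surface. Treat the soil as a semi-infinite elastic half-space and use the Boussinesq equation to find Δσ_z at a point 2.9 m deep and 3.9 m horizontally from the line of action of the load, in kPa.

Boussinesq vertical stress below a point load on an elastic half-space:
Δσ_z = 3P/(2πz²) · [1 + (r/z)²]^(−5/2)
r/z = 3.9/2.9 = 1.3448; [1+(r/z)²]^(−5/2) = 0.075647.
Δσ_z = 3×1840/(2π×2.9²) × 0.075647 = 104.46 × 0.075647 = 7.902 kPa

Δσ_z ≈ 7.9 kPa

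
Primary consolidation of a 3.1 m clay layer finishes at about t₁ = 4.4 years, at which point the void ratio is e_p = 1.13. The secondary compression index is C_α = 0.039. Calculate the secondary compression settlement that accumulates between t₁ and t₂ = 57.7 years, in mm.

Secondary compression: S_s = C_α·H/(1+e_p)·log₁₀(t₂/t₁)
S_s = 0.039×3.1/(1+1.13)×log₁₀(57.7/4.4)
    = 0.05676 × 1.118 = 0.06344 m

S_s ≈ 63.4 mm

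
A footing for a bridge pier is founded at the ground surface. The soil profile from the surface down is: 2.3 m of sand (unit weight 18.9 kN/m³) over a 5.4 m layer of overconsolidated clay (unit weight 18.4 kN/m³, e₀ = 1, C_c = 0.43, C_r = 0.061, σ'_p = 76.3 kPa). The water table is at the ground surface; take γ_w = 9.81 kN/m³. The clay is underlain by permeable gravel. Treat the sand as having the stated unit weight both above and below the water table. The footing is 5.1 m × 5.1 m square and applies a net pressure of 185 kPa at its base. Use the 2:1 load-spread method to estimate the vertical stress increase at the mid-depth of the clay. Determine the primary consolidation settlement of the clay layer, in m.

Mid-depth of clay below the ground surface: z = 2.3 + 5.4/2 = 5 m.
Total vertical stress at mid-clay: σ_v = 18.9×2.3 + 18.4×2.7 = 93.15 kPa.
Pore pressure: u = 9.81×(5 − 0) = 49.05 kPa.
Initial effective stress: σ'_0 = σ_v − u = 93.15 − 49.05 = 44.1 kPa.
Stress increase at mid-clay by the 2:1 spreading method:
Δσ = qBL/((B+z)(L+z)) = 185×5.1×5.1/((5.1+5)(5.1+5)) = 47.17 kPa
Final effective stress: σ'_f = 44.1 + 47.17 = 91.27 kPa.
σ'_f = 91.27 > σ'_p = 76.3 kPa, so the stress path crosses the preconsolidation pressure — recompression up to σ'_p, then virgin compression beyond:
S_c = H/(1+e₀)·[C_r·log₁₀(σ'_p/σ'_0) + C_c·log₁₀(σ'_f/σ'_p)]
    = 5.4/2 × [0.061×log₁₀(76.3/44.1) + 0.43×log₁₀(91.27/76.3)]
    = 2.7 × [0.014523 + 0.033456] = 0.1295 m

S_c ≈ 0.13 m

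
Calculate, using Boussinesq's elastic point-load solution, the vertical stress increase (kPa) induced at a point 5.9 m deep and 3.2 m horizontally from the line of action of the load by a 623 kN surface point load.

Δσ_z ≈ 4.48 kPa

Boussinesq vertical stress below a point load on an elastic half-space:
Δσ_z = 3P/(2πz²) · [1 + (r/z)²]^(−5/2)
r/z = 3.2/5.9 = 0.54237; [1+(r/z)²]^(−5/2) = 0.52484.
Δσ_z = 3×623/(2π×5.9²) × 0.52484 = 8.5453 × 0.52484 = 4.485 kPa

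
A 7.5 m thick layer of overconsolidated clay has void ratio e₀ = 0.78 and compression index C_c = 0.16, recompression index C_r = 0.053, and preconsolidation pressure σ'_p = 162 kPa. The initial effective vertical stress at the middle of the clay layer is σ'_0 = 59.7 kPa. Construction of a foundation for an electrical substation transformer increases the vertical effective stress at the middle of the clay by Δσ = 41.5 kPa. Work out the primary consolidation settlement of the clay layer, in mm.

S_c ≈ 51.2 mm

Final effective stress: σ'_f = 59.7 + 41.5 = 101.2 kPa.
σ'_f = 101.2 ≤ σ'_p = 162 kPa, so the clay remains overconsolidated and only the recompression index applies:
S_c = C_r·H/(1+e₀)·log₁₀(σ'_f/σ'_0) = 0.053×7.5/1.78×log₁₀(101.2/59.7)
    = 0.22332 × 0.22921 = 0.05119 m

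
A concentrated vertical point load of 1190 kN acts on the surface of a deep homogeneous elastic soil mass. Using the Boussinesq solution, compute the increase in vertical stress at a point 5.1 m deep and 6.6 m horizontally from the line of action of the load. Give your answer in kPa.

Boussinesq vertical stress below a point load on an elastic half-space:
Δσ_z = 3P/(2πz²) · [1 + (r/z)²]^(−5/2)
r/z = 6.6/5.1 = 1.2941; [1+(r/z)²]^(−5/2) = 0.085466.
Δσ_z = 3×1190/(2π×5.1²) × 0.085466 = 21.845 × 0.085466 = 1.867 kPa

Δσ_z ≈ 1.87 kPa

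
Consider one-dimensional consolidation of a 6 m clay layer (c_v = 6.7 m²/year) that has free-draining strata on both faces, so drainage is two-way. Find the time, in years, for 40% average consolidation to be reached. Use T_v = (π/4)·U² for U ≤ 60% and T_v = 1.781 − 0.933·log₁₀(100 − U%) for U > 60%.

t ≈ 0.169 years

Drainage path length: H_d = H/2 = 3 m (double drainage).
U ≤ 60%: T_v = (π/4)·U² = (π/4)×0.4² = 0.12566.
t = T_v·H_d²/c_v = 0.12566×3²/6.7 = 0.1688 years.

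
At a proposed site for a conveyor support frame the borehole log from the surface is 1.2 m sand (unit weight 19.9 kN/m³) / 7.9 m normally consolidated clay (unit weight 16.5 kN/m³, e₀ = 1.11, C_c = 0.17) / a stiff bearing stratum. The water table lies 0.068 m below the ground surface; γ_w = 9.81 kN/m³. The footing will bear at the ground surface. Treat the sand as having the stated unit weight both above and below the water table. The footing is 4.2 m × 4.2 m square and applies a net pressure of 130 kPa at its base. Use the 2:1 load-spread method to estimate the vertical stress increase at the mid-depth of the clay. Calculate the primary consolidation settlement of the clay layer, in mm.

S_c ≈ 142 mm

Mid-depth of clay below the ground surface: z = 1.2 + 7.9/2 = 5.15 m.
Total vertical stress at mid-clay: σ_v = 19.9×1.2 + 16.5×3.95 = 89.055 kPa.
Pore pressure: u = 9.81×(5.15 − 0.068) = 49.854 kPa.
Initial effective stress: σ'_0 = σ_v − u = 89.055 − 49.854 = 39.201 kPa.
Stress increase at mid-clay by the 2:1 spreading method:
Δσ = qBL/((B+z)(L+z)) = 130×4.2×4.2/((4.2+5.15)(4.2+5.15)) = 26.231 kPa
Final effective stress: σ'_f = σ'_0 + Δσ = 39.201 + 26.231 = 65.432 kPa.
Normally consolidated clay, so the full stress increment lies on the virgin compression line:
S_c = C_c·H/(1+e₀)·log₁₀(σ'_f/σ'_0) = 0.17×7.9/(1+1.11)×log₁₀(65.432/39.201)
    = 0.63649 × 0.22249 = 0.1416 m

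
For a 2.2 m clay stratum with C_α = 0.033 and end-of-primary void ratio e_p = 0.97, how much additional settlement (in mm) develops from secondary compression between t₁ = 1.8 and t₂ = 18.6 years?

Secondary compression: S_s = C_α·H/(1+e_p)·log₁₀(t₂/t₁)
S_s = 0.033×2.2/(1+0.97)×log₁₀(18.6/1.8)
    = 0.03685 × 1.014 = 0.03738 m

S_s ≈ 37.4 mm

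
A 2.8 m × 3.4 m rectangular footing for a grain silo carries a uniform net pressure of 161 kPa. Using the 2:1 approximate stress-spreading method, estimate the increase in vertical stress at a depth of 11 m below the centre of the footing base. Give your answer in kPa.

By the 2:1 method the load spreads at 1 horizontal : 2 vertical, so at depth z the loaded area has grown by z in each plan dimension:
Δσ = qBL/((B+z)(L+z)) = 161×2.8×3.4/((2.8+11)(3.4+11)) = 7.713 kPa

Δσ_z ≈ 7.71 kPa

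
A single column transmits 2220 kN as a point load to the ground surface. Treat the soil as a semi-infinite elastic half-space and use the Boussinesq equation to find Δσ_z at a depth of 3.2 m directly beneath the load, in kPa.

Boussinesq vertical stress below a point load on an elastic half-space:
Δσ_z = 3P/(2πz²) · [1 + (r/z)²]^(−5/2)
r/z = 0/3.2 = 0; [1+(r/z)²]^(−5/2) = 1.
Δσ_z = 3×2220/(2π×3.2²) × 1 = 103.51 × 1 = 103.5 kPa

Δσ_z ≈ 104 kPa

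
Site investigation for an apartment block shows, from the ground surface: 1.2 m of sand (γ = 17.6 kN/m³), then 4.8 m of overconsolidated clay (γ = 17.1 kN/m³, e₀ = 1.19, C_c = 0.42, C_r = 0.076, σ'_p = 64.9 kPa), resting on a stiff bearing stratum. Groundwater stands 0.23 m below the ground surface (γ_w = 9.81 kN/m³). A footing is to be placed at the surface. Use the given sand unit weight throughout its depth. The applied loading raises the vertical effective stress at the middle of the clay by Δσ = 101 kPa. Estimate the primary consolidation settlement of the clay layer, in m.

S_c ≈ 0.336 m

Mid-depth of clay below the ground surface: z = 1.2 + 4.8/2 = 3.6 m.
Total vertical stress at mid-clay: σ_v = 17.6×1.2 + 17.1×2.4 = 62.16 kPa.
Pore pressure: u = 9.81×(3.6 − 0.23) = 33.06 kPa.
Initial effective stress: σ'_0 = σ_v − u = 62.16 − 33.06 = 29.1 kPa.
Final effective stress: σ'_f = 29.1 + 101 = 130.1 kPa.
σ'_f = 130.1 > σ'_p = 64.9 kPa, so the stress path crosses the preconsolidation pressure — recompression up to σ'_p, then virgin compression beyond:
S_c = H/(1+e₀)·[C_r·log₁₀(σ'_p/σ'_0) + C_c·log₁₀(σ'_f/σ'_p)]
    = 4.8/2.19 × [0.076×log₁₀(64.9/29.1) + 0.42×log₁₀(130.1/64.9)]
    = 2.1918 × [0.026475 + 0.12685] = 0.3361 m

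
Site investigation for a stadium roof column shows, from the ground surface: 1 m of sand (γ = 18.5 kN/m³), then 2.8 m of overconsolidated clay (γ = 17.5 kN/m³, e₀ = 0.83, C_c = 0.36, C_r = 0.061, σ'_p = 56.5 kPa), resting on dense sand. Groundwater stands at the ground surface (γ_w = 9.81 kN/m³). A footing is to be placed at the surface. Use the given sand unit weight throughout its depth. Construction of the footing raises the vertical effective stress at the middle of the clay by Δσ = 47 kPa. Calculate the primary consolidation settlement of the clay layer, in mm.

Mid-depth of clay below the ground surface: z = 1 + 2.8/2 = 2.4 m.
Total vertical stress at mid-clay: σ_v = 18.5×1 + 17.5×1.4 = 43 kPa.
Pore pressure: u = 9.81×(2.4 − 0) = 23.544 kPa.
Initial effective stress: σ'_0 = σ_v − u = 43 − 23.544 = 19.456 kPa.
Final effective stress: σ'_f = 19.456 + 47 = 66.456 kPa.
σ'_f = 66.456 > σ'_p = 56.5 kPa, so the stress path crosses the preconsolidation pressure — recompression up to σ'_p, then virgin compression beyond:
S_c = H/(1+e₀)·[C_r·log₁₀(σ'_p/σ'_0) + C_c·log₁₀(σ'_f/σ'_p)]
    = 2.8/1.83 × [0.061×log₁₀(56.5/19.456) + 0.36×log₁₀(66.456/56.5)]
    = 1.5301 × [0.028243 + 0.025375] = 0.08204 m

S_c ≈ 82 mm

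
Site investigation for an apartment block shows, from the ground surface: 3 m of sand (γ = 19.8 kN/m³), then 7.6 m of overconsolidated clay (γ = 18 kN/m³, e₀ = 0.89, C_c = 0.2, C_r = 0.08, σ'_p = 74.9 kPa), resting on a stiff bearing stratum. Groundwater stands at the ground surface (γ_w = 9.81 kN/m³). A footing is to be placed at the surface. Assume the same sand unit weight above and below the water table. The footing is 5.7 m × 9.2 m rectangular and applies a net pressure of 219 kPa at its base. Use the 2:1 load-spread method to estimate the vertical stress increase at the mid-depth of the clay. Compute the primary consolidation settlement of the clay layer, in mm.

Mid-depth of clay below the ground surface: z = 3 + 7.6/2 = 6.8 m.
Total vertical stress at mid-clay: σ_v = 19.8×3 + 18×3.8 = 127.8 kPa.
Pore pressure: u = 9.81×(6.8 − 0) = 66.708 kPa.
Initial effective stress: σ'_0 = σ_v − u = 127.8 − 66.708 = 61.092 kPa.
Stress increase at mid-clay by the 2:1 spreading method:
Δσ = qBL/((B+z)(L+z)) = 219×5.7×9.2/((5.7+6.8)(9.2+6.8)) = 57.422 kPa
Final effective stress: σ'_f = 61.092 + 57.422 = 118.51 kPa.
σ'_f = 118.51 > σ'_p = 74.9 kPa, so the stress path crosses the preconsolidation pressure — recompression up to σ'_p, then virgin compression beyond:
S_c = H/(1+e₀)·[C_r·log₁₀(σ'_p/σ'_0) + C_c·log₁₀(σ'_f/σ'_p)]
    = 7.6/1.89 × [0.08×log₁₀(74.9/61.092) + 0.2×log₁₀(118.51/74.9)]
    = 4.0212 × [0.0070798 + 0.039855] = 0.1887 m

S_c ≈ 189 mm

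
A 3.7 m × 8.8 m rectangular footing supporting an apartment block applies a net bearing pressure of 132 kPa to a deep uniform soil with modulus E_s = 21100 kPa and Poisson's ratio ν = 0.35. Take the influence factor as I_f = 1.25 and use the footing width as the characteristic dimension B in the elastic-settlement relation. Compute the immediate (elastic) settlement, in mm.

S_e ≈ 25.4 mm

Immediate (elastic) settlement: S_e = q·B·(1−ν²)/E_s · I_f.
S_e = 132 × 3.7 × (1 − 0.35²) / 21100 × 1.25
    = 132 × 3.7 × 0.8775 / 21100 × 1.25
    = 0.02539 m = 25.39 mm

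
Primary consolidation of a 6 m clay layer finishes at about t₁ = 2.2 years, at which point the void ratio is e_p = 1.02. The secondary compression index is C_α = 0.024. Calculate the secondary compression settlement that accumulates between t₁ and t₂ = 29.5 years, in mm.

Secondary compression: S_s = C_α·H/(1+e_p)·log₁₀(t₂/t₁)
S_s = 0.024×6/(1+1.02)×log₁₀(29.5/2.2)
    = 0.07129 × 1.127 = 0.08037 m

S_s ≈ 80.4 mm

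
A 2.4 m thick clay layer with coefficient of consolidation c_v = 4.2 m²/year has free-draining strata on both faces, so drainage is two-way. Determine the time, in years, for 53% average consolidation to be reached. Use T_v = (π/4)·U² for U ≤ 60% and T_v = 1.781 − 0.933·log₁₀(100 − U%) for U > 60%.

Drainage path length: H_d = H/2 = 1.2 m (double drainage).
U ≤ 60%: T_v = (π/4)·U² = (π/4)×0.53² = 0.22062.
t = T_v·H_d²/c_v = 0.22062×1.2²/4.2 = 0.07564 years.

t ≈ 0.0756 years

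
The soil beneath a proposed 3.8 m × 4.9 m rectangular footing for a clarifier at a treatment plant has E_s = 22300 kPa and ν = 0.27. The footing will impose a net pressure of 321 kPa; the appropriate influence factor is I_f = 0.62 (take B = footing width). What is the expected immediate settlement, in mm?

Immediate (elastic) settlement: S_e = q·B·(1−ν²)/E_s · I_f.
S_e = 321 × 3.8 × (1 − 0.27²) / 22300 × 0.62
    = 321 × 3.8 × 0.9271 / 22300 × 0.62
    = 0.03144 m = 31.44 mm

S_e ≈ 31.4 mm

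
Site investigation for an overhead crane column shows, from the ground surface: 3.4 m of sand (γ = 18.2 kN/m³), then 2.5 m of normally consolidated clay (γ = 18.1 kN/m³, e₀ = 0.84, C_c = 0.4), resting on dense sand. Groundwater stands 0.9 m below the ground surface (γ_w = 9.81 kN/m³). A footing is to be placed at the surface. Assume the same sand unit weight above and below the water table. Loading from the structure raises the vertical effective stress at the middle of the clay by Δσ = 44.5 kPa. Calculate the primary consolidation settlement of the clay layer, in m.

Mid-depth of clay below the ground surface: z = 3.4 + 2.5/2 = 4.65 m.
Total vertical stress at mid-clay: σ_v = 18.2×3.4 + 18.1×1.25 = 84.505 kPa.
Pore pressure: u = 9.81×(4.65 − 0.9) = 36.788 kPa.
Initial effective stress: σ'_0 = σ_v − u = 84.505 − 36.788 = 47.717 kPa.
Final effective stress: σ'_f = σ'_0 + Δσ = 47.717 + 44.5 = 92.217 kPa.
Normally consolidated clay, so the full stress increment lies on the virgin compression line:
S_c = C_c·H/(1+e₀)·log₁₀(σ'_f/σ'_0) = 0.4×2.5/(1+0.84)×log₁₀(92.217/47.717)
    = 0.54348 × 0.28614 = 0.1555 m

S_c ≈ 0.156 m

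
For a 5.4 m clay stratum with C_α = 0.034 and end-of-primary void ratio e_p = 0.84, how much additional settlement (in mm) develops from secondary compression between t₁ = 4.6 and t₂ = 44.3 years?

Secondary compression: S_s = C_α·H/(1+e_p)·log₁₀(t₂/t₁)
S_s = 0.034×5.4/(1+0.84)×log₁₀(44.3/4.6)
    = 0.09978 × 0.9836 = 0.09815 m

S_s ≈ 98.2 mm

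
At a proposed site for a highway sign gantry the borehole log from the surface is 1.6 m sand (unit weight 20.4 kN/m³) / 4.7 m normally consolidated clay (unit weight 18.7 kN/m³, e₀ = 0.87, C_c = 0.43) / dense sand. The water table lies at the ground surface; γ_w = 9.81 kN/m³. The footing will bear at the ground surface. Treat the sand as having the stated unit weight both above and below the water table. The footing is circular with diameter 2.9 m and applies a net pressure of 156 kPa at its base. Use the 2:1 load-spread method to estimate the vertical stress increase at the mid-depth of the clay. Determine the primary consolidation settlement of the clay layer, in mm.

Mid-depth of clay below the ground surface: z = 1.6 + 4.7/2 = 3.95 m.
Total vertical stress at mid-clay: σ_v = 20.4×1.6 + 18.7×2.35 = 76.585 kPa.
Pore pressure: u = 9.81×(3.95 − 0) = 38.75 kPa.
Initial effective stress: σ'_0 = σ_v − u = 76.585 − 38.75 = 37.835 kPa.
Stress increase at mid-clay by the 2:1 spreading method:
Δσ ≈ qD²/(D+z)² = 156×2.9²/(2.9+3.95)² = 27.96 kPa
Final effective stress: σ'_f = σ'_0 + Δσ = 37.835 + 27.96 = 65.795 kPa.
Normally consolidated clay, so the full stress increment lies on the virgin compression line:
S_c = C_c·H/(1+e₀)·log₁₀(σ'_f/σ'_0) = 0.43×4.7/(1+0.87)×log₁₀(65.795/37.835)
    = 1.0807 × 0.2403 = 0.2597 m

S_c ≈ 260 mm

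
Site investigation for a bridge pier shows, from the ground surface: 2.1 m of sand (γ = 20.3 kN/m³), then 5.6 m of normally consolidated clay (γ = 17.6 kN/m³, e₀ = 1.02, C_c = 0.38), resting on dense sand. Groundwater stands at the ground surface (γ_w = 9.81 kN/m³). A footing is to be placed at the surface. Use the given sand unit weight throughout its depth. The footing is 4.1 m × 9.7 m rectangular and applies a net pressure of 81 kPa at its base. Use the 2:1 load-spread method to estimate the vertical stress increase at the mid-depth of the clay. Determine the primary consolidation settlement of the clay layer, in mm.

S_c ≈ 203 mm

Mid-depth of clay below the ground surface: z = 2.1 + 5.6/2 = 4.9 m.
Total vertical stress at mid-clay: σ_v = 20.3×2.1 + 17.6×2.8 = 91.91 kPa.
Pore pressure: u = 9.81×(4.9 − 0) = 48.069 kPa.
Initial effective stress: σ'_0 = σ_v − u = 91.91 − 48.069 = 43.841 kPa.
Stress increase at mid-clay by the 2:1 spreading method:
Δσ = qBL/((B+z)(L+z)) = 81×4.1×9.7/((4.1+4.9)(9.7+4.9)) = 24.516 kPa
Final effective stress: σ'_f = σ'_0 + Δσ = 43.841 + 24.516 = 68.357 kPa.
Normally consolidated clay, so the full stress increment lies on the virgin compression line:
S_c = C_c·H/(1+e₀)·log₁₀(σ'_f/σ'_0) = 0.38×5.6/(1+1.02)×log₁₀(68.357/43.841)
    = 1.0535 × 0.1929 = 0.2032 m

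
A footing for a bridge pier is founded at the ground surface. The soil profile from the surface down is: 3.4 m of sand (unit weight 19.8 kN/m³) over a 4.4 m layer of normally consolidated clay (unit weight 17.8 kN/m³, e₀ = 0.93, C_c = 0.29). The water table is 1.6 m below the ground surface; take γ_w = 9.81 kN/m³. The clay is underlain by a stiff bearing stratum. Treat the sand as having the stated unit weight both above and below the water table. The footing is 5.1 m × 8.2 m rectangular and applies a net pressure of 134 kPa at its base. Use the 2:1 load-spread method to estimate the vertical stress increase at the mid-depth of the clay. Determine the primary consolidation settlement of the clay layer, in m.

S_c ≈ 0.128 m

Mid-depth of clay below the ground surface: z = 3.4 + 4.4/2 = 5.6 m.
Total vertical stress at mid-clay: σ_v = 19.8×3.4 + 17.8×2.2 = 106.48 kPa.
Pore pressure: u = 9.81×(5.6 − 1.6) = 39.24 kPa.
Initial effective stress: σ'_0 = σ_v − u = 106.48 − 39.24 = 67.24 kPa.
Stress increase at mid-clay by the 2:1 spreading method:
Δσ = qBL/((B+z)(L+z)) = 134×5.1×8.2/((5.1+5.6)(8.2+5.6)) = 37.951 kPa
Final effective stress: σ'_f = σ'_0 + Δσ = 67.24 + 37.951 = 105.19 kPa.
Normally consolidated clay, so the full stress increment lies on the virgin compression line:
S_c = C_c·H/(1+e₀)·log₁₀(σ'_f/σ'_0) = 0.29×4.4/(1+0.93)×log₁₀(105.19/67.24)
    = 0.66114 × 0.19435 = 0.1285 m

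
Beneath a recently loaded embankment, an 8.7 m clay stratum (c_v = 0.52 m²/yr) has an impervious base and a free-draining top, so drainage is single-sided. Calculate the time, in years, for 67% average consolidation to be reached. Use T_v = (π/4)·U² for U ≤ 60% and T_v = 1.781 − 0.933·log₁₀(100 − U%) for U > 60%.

Drainage path length: H_d = H = 8.7 m (single drainage).
U > 60%: T_v = 1.781 − 0.933·log₁₀(100 − 67) = 0.36423.
t = T_v·H_d²/c_v = 0.36423×8.7²/0.52 = 53.02 years.

t ≈ 53 years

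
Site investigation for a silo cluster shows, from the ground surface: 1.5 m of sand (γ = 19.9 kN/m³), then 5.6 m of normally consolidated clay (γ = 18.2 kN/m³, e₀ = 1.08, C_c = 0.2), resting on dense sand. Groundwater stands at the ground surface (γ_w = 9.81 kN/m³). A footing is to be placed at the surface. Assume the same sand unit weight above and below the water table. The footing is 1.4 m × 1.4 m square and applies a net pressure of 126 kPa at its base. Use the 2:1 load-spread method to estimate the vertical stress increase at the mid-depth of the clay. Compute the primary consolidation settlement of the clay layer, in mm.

S_c ≈ 42 mm

Mid-depth of clay below the ground surface: z = 1.5 + 5.6/2 = 4.3 m.
Total vertical stress at mid-clay: σ_v = 19.9×1.5 + 18.2×2.8 = 80.81 kPa.
Pore pressure: u = 9.81×(4.3 − 0) = 42.183 kPa.
Initial effective stress: σ'_0 = σ_v − u = 80.81 − 42.183 = 38.627 kPa.
Stress increase at mid-clay by the 2:1 spreading method:
Δσ = qBL/((B+z)(L+z)) = 126×1.4×1.4/((1.4+4.3)(1.4+4.3)) = 7.6011 kPa
Final effective stress: σ'_f = σ'_0 + Δσ = 38.627 + 7.6011 = 46.228 kPa.
Normally consolidated clay, so the full stress increment lies on the virgin compression line:
S_c = C_c·H/(1+e₀)·log₁₀(σ'_f/σ'_0) = 0.2×5.6/(1+1.08)×log₁₀(46.228/38.627)
    = 0.53846 × 0.078014 = 0.04201 m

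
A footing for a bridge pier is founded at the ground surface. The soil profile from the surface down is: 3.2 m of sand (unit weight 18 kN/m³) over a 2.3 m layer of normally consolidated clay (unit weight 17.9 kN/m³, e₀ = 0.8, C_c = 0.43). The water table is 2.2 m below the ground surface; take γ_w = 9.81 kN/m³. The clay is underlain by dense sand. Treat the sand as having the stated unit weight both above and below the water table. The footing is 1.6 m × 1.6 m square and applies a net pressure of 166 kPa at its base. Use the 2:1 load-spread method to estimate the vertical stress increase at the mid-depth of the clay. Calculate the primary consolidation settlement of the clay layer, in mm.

S_c ≈ 45.5 mm

Mid-depth of clay below the ground surface: z = 3.2 + 2.3/2 = 4.35 m.
Total vertical stress at mid-clay: σ_v = 18×3.2 + 17.9×1.15 = 78.185 kPa.
Pore pressure: u = 9.81×(4.35 − 2.2) = 21.091 kPa.
Initial effective stress: σ'_0 = σ_v − u = 78.185 − 21.091 = 57.094 kPa.
Stress increase at mid-clay by the 2:1 spreading method:
Δσ = qBL/((B+z)(L+z)) = 166×1.6×1.6/((1.6+4.35)(1.6+4.35)) = 12.004 kPa
Final effective stress: σ'_f = σ'_0 + Δσ = 57.094 + 12.004 = 69.098 kPa.
Normally consolidated clay, so the full stress increment lies on the virgin compression line:
S_c = C_c·H/(1+e₀)·log₁₀(σ'_f/σ'_0) = 0.43×2.3/(1+0.8)×log₁₀(69.098/57.094)
    = 0.54944 × 0.082875 = 0.04553 m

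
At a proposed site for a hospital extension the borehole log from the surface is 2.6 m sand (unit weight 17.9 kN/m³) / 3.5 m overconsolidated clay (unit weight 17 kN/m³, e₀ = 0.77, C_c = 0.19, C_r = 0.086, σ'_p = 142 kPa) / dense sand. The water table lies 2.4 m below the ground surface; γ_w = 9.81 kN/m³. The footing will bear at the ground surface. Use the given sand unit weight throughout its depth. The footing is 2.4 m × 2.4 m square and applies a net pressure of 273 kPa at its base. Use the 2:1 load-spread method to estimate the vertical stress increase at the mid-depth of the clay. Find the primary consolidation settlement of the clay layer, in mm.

Mid-depth of clay below the ground surface: z = 2.6 + 3.5/2 = 4.35 m.
Total vertical stress at mid-clay: σ_v = 17.9×2.6 + 17×1.75 = 76.29 kPa.
Pore pressure: u = 9.81×(4.35 − 2.4) = 19.13 kPa.
Initial effective stress: σ'_0 = σ_v − u = 76.29 − 19.13 = 57.16 kPa.
Stress increase at mid-clay by the 2:1 spreading method:
Δσ = qBL/((B+z)(L+z)) = 273×2.4×2.4/((2.4+4.35)(2.4+4.35)) = 34.513 kPa
Final effective stress: σ'_f = 57.16 + 34.513 = 91.673 kPa.
σ'_f = 91.673 ≤ σ'_p = 142 kPa, so the clay remains overconsolidated and only the recompression index applies:
S_c = C_r·H/(1+e₀)·log₁₀(σ'_f/σ'_0) = 0.086×3.5/1.77×log₁₀(91.673/57.16)
    = 0.17006 × 0.20515 = 0.03489 m

S_c ≈ 34.9 mm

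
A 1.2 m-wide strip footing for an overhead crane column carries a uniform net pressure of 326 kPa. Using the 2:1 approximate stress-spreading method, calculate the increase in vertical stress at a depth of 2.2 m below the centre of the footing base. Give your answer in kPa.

Δσ_z ≈ 115 kPa

By the 2:1 method the load spreads at 1 horizontal : 2 vertical, so at depth z the loaded area has grown by z in each plan dimension:
Δσ = qB/(B+z) = 326×1.2/(1.2+2.2) = 115.06 kPa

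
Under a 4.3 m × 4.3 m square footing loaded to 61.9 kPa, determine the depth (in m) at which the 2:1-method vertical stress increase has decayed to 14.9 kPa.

z ≈ 4.46 m

2:1 spreading — at depth z the loaded area has grown by z in each plan dimension:
qB²/(B+z)² = Δσ_z ⇒ z = B(√(q/Δσ_z) − 1) = 4.3×(√(61.9/14.9) − 1) = 4.464 m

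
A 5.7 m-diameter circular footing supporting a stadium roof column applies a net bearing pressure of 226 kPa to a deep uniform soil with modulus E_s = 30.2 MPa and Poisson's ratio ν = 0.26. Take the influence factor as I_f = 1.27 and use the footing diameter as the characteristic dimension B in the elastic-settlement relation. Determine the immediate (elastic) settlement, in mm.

S_e ≈ 50.5 mm

Immediate (elastic) settlement: S_e = q·B·(1−ν²)/E_s · I_f.
E_s = 30.2 MPa = 30200 kPa.
S_e = 226 × 5.7 × (1 − 0.26²) / 30200 × 1.27
    = 226 × 5.7 × 0.9324 / 30200 × 1.27
    = 0.05051 m = 50.51 mm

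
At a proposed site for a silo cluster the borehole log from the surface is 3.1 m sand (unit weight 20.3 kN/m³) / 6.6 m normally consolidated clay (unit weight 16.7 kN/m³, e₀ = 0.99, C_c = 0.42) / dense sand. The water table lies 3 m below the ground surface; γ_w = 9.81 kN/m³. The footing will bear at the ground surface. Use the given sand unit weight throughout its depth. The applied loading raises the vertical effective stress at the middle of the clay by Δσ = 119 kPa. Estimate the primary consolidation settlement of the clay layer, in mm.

S_c ≈ 531 mm

Mid-depth of clay below the ground surface: z = 3.1 + 6.6/2 = 6.4 m.
Total vertical stress at mid-clay: σ_v = 20.3×3.1 + 16.7×3.3 = 118.04 kPa.
Pore pressure: u = 9.81×(6.4 − 3) = 33.354 kPa.
Initial effective stress: σ'_0 = σ_v − u = 118.04 − 33.354 = 84.686 kPa.
Final effective stress: σ'_f = σ'_0 + Δσ = 84.686 + 119 = 203.69 kPa.
Normally consolidated clay, so the full stress increment lies on the virgin compression line:
S_c = C_c·H/(1+e₀)·log₁₀(σ'_f/σ'_0) = 0.42×6.6/(1+0.99)×log₁₀(203.69/84.686)
    = 1.393 × 0.38116 = 0.531 m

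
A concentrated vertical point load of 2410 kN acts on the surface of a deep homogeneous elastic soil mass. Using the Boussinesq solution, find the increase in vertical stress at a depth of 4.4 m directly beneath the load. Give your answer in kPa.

Boussinesq vertical stress below a point load on an elastic half-space:
Δσ_z = 3P/(2πz²) · [1 + (r/z)²]^(−5/2)
r/z = 0/4.4 = 0; [1+(r/z)²]^(−5/2) = 1.
Δσ_z = 3×2410/(2π×4.4²) × 1 = 59.436 × 1 = 59.44 kPa

Δσ_z ≈ 59.4 kPa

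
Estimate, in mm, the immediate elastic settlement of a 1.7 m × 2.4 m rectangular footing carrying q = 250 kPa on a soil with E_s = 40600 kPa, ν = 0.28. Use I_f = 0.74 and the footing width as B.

Immediate (elastic) settlement: S_e = q·B·(1−ν²)/E_s · I_f.
S_e = 250 × 1.7 × (1 − 0.28²) / 40600 × 0.74
    = 250 × 1.7 × 0.9216 / 40600 × 0.74
    = 0.007139 m = 7.139 mm

S_e ≈ 7.14 mm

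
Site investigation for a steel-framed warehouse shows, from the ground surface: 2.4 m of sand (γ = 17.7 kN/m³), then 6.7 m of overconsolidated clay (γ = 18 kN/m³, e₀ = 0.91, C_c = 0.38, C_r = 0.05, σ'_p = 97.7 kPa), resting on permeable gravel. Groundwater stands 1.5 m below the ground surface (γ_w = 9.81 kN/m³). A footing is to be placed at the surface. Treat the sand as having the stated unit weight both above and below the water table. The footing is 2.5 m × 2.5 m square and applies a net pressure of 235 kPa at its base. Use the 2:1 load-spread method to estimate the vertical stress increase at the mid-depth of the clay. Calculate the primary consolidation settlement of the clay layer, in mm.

S_c ≈ 23 mm

Mid-depth of clay below the ground surface: z = 2.4 + 6.7/2 = 5.75 m.
Total vertical stress at mid-clay: σ_v = 17.7×2.4 + 18×3.35 = 102.78 kPa.
Pore pressure: u = 9.81×(5.75 − 1.5) = 41.693 kPa.
Initial effective stress: σ'_0 = σ_v − u = 102.78 − 41.693 = 61.087 kPa.
Stress increase at mid-clay by the 2:1 spreading method:
Δσ = qBL/((B+z)(L+z)) = 235×2.5×2.5/((2.5+5.75)(2.5+5.75)) = 21.579 kPa
Final effective stress: σ'_f = 61.087 + 21.579 = 82.666 kPa.
σ'_f = 82.666 ≤ σ'_p = 97.7 kPa, so the clay remains overconsolidated and only the recompression index applies:
S_c = C_r·H/(1+e₀)·log₁₀(σ'_f/σ'_0) = 0.05×6.7/1.91×log₁₀(82.666/61.087)
    = 0.17539 × 0.13138 = 0.02304 m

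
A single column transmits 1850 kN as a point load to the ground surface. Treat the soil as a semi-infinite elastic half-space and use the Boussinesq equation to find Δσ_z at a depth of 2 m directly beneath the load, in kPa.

Boussinesq vertical stress below a point load on an elastic half-space:
Δσ_z = 3P/(2πz²) · [1 + (r/z)²]^(−5/2)
r/z = 0/2 = 0; [1+(r/z)²]^(−5/2) = 1.
Δσ_z = 3×1850/(2π×2²) × 1 = 220.83 × 1 = 220.8 kPa

Δσ_z ≈ 221 kPa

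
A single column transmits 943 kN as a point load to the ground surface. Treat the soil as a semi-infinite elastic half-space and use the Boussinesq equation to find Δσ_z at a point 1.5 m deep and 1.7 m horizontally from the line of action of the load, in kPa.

Boussinesq vertical stress below a point load on an elastic half-space:
Δσ_z = 3P/(2πz²) · [1 + (r/z)²]^(−5/2)
r/z = 1.7/1.5 = 1.1333; [1+(r/z)²]^(−5/2) = 0.12678.
Δσ_z = 3×943/(2π×1.5²) × 0.12678 = 200.11 × 0.12678 = 25.37 kPa

Δσ_z ≈ 25.4 kPa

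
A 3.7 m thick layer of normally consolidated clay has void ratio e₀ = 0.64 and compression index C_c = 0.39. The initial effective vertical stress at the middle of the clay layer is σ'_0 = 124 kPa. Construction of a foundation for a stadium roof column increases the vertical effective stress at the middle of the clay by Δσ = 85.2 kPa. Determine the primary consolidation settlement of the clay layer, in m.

Final effective stress: σ'_f = σ'_0 + Δσ = 124 + 85.2 = 209.2 kPa.
Normally consolidated clay, so the full stress increment lies on the virgin compression line:
S_c = C_c·H/(1+e₀)·log₁₀(σ'_f/σ'_0) = 0.39×3.7/(1+0.64)×log₁₀(209.2/124)
    = 0.87988 × 0.22714 = 0.1999 m

S_c ≈ 0.2 m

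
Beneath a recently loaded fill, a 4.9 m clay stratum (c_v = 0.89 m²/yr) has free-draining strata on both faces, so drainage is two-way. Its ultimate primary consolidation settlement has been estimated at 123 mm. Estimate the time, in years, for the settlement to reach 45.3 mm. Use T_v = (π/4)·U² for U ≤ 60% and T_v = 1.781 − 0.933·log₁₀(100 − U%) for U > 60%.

t ≈ 0.718 years

Drainage path length: H_d = H/2 = 2.45 m (double drainage).
U = S(t)/S_ult = 45.3/123 = 0.3683.
U ≤ 60%: T_v = (π/4)·U² = (π/4)×0.36829² = 0.10653.
t = T_v·H_d²/c_v = 0.10653×2.45²/0.89 = 0.7185 years.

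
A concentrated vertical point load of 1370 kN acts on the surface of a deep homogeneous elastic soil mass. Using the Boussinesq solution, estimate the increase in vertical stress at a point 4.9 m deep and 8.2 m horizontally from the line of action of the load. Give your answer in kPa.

Δσ_z ≈ 0.968 kPa

Boussinesq vertical stress below a point load on an elastic half-space:
Δσ_z = 3P/(2πz²) · [1 + (r/z)²]^(−5/2)
r/z = 8.2/4.9 = 1.6735; [1+(r/z)²]^(−5/2) = 0.035514.
Δσ_z = 3×1370/(2π×4.9²) × 0.035514 = 27.244 × 0.035514 = 0.9675 kPa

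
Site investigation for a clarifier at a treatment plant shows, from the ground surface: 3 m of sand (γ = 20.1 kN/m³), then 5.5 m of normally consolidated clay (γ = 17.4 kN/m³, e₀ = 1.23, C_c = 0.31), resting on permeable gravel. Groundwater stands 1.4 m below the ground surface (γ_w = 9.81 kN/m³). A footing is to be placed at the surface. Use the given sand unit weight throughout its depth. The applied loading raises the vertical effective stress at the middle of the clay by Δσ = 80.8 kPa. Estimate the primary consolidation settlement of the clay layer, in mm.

S_c ≈ 267 mm

Mid-depth of clay below the ground surface: z = 3 + 5.5/2 = 5.75 m.
Total vertical stress at mid-clay: σ_v = 20.1×3 + 17.4×2.75 = 108.15 kPa.
Pore pressure: u = 9.81×(5.75 − 1.4) = 42.673 kPa.
Initial effective stress: σ'_0 = σ_v − u = 108.15 − 42.673 = 65.477 kPa.
Final effective stress: σ'_f = σ'_0 + Δσ = 65.477 + 80.8 = 146.28 kPa.
Normally consolidated clay, so the full stress increment lies on the virgin compression line:
S_c = C_c·H/(1+e₀)·log₁₀(σ'_f/σ'_0) = 0.31×5.5/(1+1.23)×log₁₀(146.28/65.477)
    = 0.76457 × 0.3491 = 0.2669 m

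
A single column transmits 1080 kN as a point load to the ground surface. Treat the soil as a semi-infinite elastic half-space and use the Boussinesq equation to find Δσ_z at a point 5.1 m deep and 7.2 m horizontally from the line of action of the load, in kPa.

Δσ_z ≈ 1.28 kPa

Boussinesq vertical stress below a point load on an elastic half-space:
Δσ_z = 3P/(2πz²) · [1 + (r/z)²]^(−5/2)
r/z = 7.2/5.1 = 1.4118; [1+(r/z)²]^(−5/2) = 0.064521.
Δσ_z = 3×1080/(2π×5.1²) × 0.064521 = 19.826 × 0.064521 = 1.279 kPa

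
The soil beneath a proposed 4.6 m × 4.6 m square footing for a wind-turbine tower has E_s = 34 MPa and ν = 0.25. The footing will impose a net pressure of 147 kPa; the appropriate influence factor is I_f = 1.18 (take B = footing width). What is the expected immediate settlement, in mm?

Immediate (elastic) settlement: S_e = q·B·(1−ν²)/E_s · I_f.
E_s = 34 MPa = 34000 kPa.
S_e = 147 × 4.6 × (1 − 0.25²) / 34000 × 1.18
    = 147 × 4.6 × 0.9375 / 34000 × 1.18
    = 0.022 m = 22 mm

S_e ≈ 22 mm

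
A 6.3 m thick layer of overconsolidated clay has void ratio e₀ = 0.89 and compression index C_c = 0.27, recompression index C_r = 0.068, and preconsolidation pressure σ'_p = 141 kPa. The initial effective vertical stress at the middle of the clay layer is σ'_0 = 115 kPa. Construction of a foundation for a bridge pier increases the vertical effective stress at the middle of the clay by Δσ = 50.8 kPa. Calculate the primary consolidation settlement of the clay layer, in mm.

Final effective stress: σ'_f = 115 + 50.8 = 165.8 kPa.
σ'_f = 165.8 > σ'_p = 141 kPa, so the stress path crosses the preconsolidation pressure — recompression up to σ'_p, then virgin compression beyond:
S_c = H/(1+e₀)·[C_r·log₁₀(σ'_p/σ'_0) + C_c·log₁₀(σ'_f/σ'_p)]
    = 6.3/1.89 × [0.068×log₁₀(141/115) + 0.27×log₁₀(165.8/141)]
    = 3.3333 × [0.0060194 + 0.018999] = 0.08339 m

S_c ≈ 83.4 mm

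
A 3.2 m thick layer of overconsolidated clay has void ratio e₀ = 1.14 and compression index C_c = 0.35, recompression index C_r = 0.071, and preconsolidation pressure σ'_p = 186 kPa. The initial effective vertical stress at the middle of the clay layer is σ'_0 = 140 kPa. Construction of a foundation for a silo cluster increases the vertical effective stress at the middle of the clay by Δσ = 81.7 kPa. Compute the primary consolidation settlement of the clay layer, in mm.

S_c ≈ 53 mm

Final effective stress: σ'_f = 140 + 81.7 = 221.7 kPa.
σ'_f = 221.7 > σ'_p = 186 kPa, so the stress path crosses the preconsolidation pressure — recompression up to σ'_p, then virgin compression beyond:
S_c = H/(1+e₀)·[C_r·log₁₀(σ'_p/σ'_0) + C_c·log₁₀(σ'_f/σ'_p)]
    = 3.2/2.14 × [0.071×log₁₀(186/140) + 0.35×log₁₀(221.7/186)]
    = 1.4953 × [0.0087603 + 0.026688] = 0.05301 m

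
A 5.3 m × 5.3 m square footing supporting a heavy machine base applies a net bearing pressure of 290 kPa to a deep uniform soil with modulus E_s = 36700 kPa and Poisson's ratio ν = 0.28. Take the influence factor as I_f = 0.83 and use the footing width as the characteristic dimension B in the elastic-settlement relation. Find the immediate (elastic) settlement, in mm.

Immediate (elastic) settlement: S_e = q·B·(1−ν²)/E_s · I_f.
S_e = 290 × 5.3 × (1 − 0.28²) / 36700 × 0.83
    = 290 × 5.3 × 0.9216 / 36700 × 0.83
    = 0.03204 m = 32.04 mm

S_e ≈ 32 mm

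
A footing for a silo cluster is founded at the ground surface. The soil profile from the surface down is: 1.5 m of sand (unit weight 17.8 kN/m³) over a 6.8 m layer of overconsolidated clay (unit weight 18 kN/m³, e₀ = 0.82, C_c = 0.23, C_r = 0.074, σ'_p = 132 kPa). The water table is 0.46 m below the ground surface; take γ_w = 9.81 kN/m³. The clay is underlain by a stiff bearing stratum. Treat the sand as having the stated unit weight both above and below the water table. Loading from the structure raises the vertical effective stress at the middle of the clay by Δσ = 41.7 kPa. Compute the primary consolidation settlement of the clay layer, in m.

Mid-depth of clay below the ground surface: z = 1.5 + 6.8/2 = 4.9 m.
Total vertical stress at mid-clay: σ_v = 17.8×1.5 + 18×3.4 = 87.9 kPa.
Pore pressure: u = 9.81×(4.9 − 0.46) = 43.556 kPa.
Initial effective stress: σ'_0 = σ_v − u = 87.9 − 43.556 = 44.344 kPa.
Final effective stress: σ'_f = 44.344 + 41.7 = 86.044 kPa.
σ'_f = 86.044 ≤ σ'_p = 132 kPa, so the clay remains overconsolidated and only the recompression index applies:
S_c = C_r·H/(1+e₀)·log₁₀(σ'_f/σ'_0) = 0.074×6.8/1.82×log₁₀(86.044/44.344)
    = 0.27649 × 0.28789 = 0.0796 m

S_c ≈ 0.0796 m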